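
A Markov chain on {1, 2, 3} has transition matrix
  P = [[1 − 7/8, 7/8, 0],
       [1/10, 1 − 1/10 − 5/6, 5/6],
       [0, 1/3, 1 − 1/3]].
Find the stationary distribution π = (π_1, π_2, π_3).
π = (8/253, 70/253, 175/253)

This is a birth-death chain on three states, which satisfies detailed balance: π_1 · P_{12} = π_2 · P_{21} and π_2 · P_{23} = π_3 · P_{32}.
From π_1 · 7/8 = π_2 · 1/10: π_2/π_1 = (7/8)/(1/10) = 35/4.
From π_2 · 5/6 = π_3 · 1/3: π_3/π_2 = (5/6)/(1/3) = 5/2.
Take π_1 proportional to 1; then unnormalized π = (1, 35/4, 175/8). Normalize by dividing by the sum 253/8:
  π = (8/253, 70/253, 175/253).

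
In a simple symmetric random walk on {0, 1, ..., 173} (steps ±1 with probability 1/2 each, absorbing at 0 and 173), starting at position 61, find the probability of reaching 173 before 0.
P(hit 173 before 0) = 61/173

Let u_k = P(hit 173 before 0 | start at k). Then u_0 = 0, u_173 = 1, and u_k = u_{k-1}/2 + u_{k+1}/2 for 1 ≤ k ≤ 172. This harmonic recurrence is solved by u_k = k/173, giving u_61 = 61/173.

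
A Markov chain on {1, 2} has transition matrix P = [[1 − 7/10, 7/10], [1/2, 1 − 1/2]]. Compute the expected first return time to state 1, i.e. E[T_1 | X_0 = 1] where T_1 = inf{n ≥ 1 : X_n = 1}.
E[T_1 | X_0 = 1] = 1/π_1 = 12/5

For an irreducible recurrent Markov chain with stationary distribution π, E[T_i | X_0 = i] = 1/π_i (Kac's formula). Here π_1 = (1/2)/(7/10 + 1/2) = (1/2)/(6/5) = 5/12, so E[T_1 | X_0 = 1] = 1/π_1 = (7/10 + 1/2)/(1/2) = (6/5)/(1/2) = 12/5.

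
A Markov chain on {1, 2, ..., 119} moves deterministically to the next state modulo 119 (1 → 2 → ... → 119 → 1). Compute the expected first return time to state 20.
E[T_20 | X_0 = 20] = 119

The chain cycles deterministically, so starting at state 20 it returns in exactly 119 steps. Equivalently, the stationary distribution is uniform π_j = 1/119 for every state j, so by Kac's formula E[T_20] = 1/π_20 = 119.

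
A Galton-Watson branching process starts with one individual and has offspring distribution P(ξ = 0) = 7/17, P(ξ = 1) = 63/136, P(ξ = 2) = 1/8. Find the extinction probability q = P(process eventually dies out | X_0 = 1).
q = 1

Mean offspring μ = 0·7/17 + 1·63/136 + 2·1/8 = 97/136 ≤ 1. For μ ≤ 1 with offspring not concentrated at 1, the Galton-Watson process goes extinct almost surely, so q = 1.
(Algebraic check: The pgf is f(s) = 7/17 + 63/136·s + 1/8·s². The extinction probability q is the smallest fixed point of f in [0, 1]. Setting s = f(s):
  1/8·s² + (63/136 − 1)·s + 7/17 = 0
  1/8·s² − (7/17 + 1/8)·s + 7/17 = 0
which factors as (s − 1)·(1/8·s − 7/17) = 0, giving roots s = 1 and s = (7/17)/(1/8) = 56/17. Since 56/17 ≥ 1, the smallest root in [0, 1] is s = 1.)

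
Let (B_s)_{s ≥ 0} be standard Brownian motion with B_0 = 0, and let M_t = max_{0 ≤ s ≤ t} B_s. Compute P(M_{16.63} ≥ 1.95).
P(M_{16.63} ≥ 1.95) = 2·P(B_{16.63} ≥ 1.95) = 2(1 − Φ(1.95/√16.63)) ≈ 0.6325

By the reflection principle for Brownian motion, P(M_t ≥ a) = 2 · P(B_t ≥ a) for a ≥ 0. Since B_t ~ N(0, t), P(B_t ≥ 1.95) = 1 − Φ(1.95/√t) = 1 − Φ(1.95/√16.63) = 1 − Φ(0.4782). So
  P(M_{16.63} ≥ 1.95) = 2(1 − Φ(0.4782)) ≈ 0.6325.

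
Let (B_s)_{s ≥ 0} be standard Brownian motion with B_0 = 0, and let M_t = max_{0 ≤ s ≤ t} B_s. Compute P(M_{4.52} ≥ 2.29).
P(M_{4.52} ≥ 2.29) = 2·P(B_{4.52} ≥ 2.29) = 2(1 − Φ(2.29/√4.52)) ≈ 0.2814

By the reflection principle for Brownian motion, P(M_t ≥ a) = 2 · P(B_t ≥ a) for a ≥ 0. Since B_t ~ N(0, t), P(B_t ≥ 2.29) = 1 − Φ(2.29/√t) = 1 − Φ(2.29/√4.52) = 1 − Φ(1.0771). So
  P(M_{4.52} ≥ 2.29) = 2(1 − Φ(1.0771)) ≈ 0.2814.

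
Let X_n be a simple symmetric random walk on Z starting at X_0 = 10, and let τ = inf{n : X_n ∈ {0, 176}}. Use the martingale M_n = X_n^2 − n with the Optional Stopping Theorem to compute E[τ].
E[τ] = 1660

M_n = X_n^2 − n is a martingale (since E[X_{n+1}^2 | F_n] = X_n^2 + 1). By OST (τ has finite mean in a bounded region), E[M_τ] = E[M_0] = X_0^2 − 0 = 10^2 = 100. Also E[M_τ] = E[X_τ^2] − E[τ]. The walk exits at 0 or 176, with P(hit 176 first) = 10/176, so E[X_τ^2] = 176^2 · 10/176 + 0 = 1760. Thus E[τ] = E[X_τ^2] − E[M_τ] = 1760 − 100 = 1660 = 10(176 − 10) = 1660.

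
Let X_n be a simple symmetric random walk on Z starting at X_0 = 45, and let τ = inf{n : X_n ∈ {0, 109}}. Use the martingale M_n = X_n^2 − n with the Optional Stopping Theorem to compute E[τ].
E[τ] = 2880

M_n = X_n^2 − n is a martingale (since E[X_{n+1}^2 | F_n] = X_n^2 + 1). By OST (τ has finite mean in a bounded region), E[M_τ] = E[M_0] = X_0^2 − 0 = 45^2 = 2025. Also E[M_τ] = E[X_τ^2] − E[τ]. The walk exits at 0 or 109, with P(hit 109 first) = 45/109, so E[X_τ^2] = 109^2 · 45/109 + 0 = 4905. Thus E[τ] = E[X_τ^2] − E[M_τ] = 4905 − 2025 = 2880 = 45(109 − 45) = 2880.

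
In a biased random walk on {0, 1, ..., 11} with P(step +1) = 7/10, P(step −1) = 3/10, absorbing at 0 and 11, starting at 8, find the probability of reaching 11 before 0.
P(hit 11 before 0) = (1 − (3/7)^8) / (1 − (3/7)^11) = 493769080/494287399

Let u_k denote P(reach 11 before 0 | start at k). Boundary: u_0 = 0, u_11 = 1. Recurrence: u_k = 7/10·u_{k+1} + 3/10·u_{k-1} for 1 ≤ k ≤ 10. Try u_k = A + B·r^k with r = q/p = (3/10)/(7/10) = 3/7. Substitution satisfies the recurrence; boundary conditions give:
  u_k = (1 − r^k) / (1 − r^N) = (1 − (3/7)^8) / (1 − (3/7)^11) = 493769080/494287399.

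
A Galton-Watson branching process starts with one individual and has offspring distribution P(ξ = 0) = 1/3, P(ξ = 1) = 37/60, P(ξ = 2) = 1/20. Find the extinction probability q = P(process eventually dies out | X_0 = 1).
q = 1

Mean offspring μ = 0·1/3 + 1·37/60 + 2·1/20 = 43/60 ≤ 1. For μ ≤ 1 with offspring not concentrated at 1, the Galton-Watson process goes extinct almost surely, so q = 1.
(Algebraic check: The pgf is f(s) = 1/3 + 37/60·s + 1/20·s². The extinction probability q is the smallest fixed point of f in [0, 1]. Setting s = f(s):
  1/20·s² + (37/60 − 1)·s + 1/3 = 0
  1/20·s² − (1/3 + 1/20)·s + 1/3 = 0
which factors as (s − 1)·(1/20·s − 1/3) = 0, giving roots s = 1 and s = (1/3)/(1/20) = 20/3. Since 20/3 ≥ 1, the smallest root in [0, 1] is s = 1.)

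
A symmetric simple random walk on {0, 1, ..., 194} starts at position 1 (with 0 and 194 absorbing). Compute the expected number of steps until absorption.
E[τ | X_0 = 1] = 193

Let v_k = E[τ | X_0 = k]. Boundary: v_0 = v_194 = 0. Recurrence: v_k = 1 + (v_{k-1} + v_{k+1})/2 for 1 ≤ k ≤ 193. The particular solution to v_k − (v_{k-1} + v_{k+1})/2 = 1 is v_k = −k^2. Adding homogeneous solution A + B k and matching boundaries gives v_k = k (194 − k). Substituting k = 1: v_1 = 1 · 193 = 193.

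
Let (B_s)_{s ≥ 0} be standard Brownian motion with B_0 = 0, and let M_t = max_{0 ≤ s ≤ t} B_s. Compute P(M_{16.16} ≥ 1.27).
P(M_{16.16} ≥ 1.27) = 2·P(B_{16.16} ≥ 1.27) = 2(1 − Φ(1.27/√16.16)) ≈ 0.7521

By the reflection principle for Brownian motion, P(M_t ≥ a) = 2 · P(B_t ≥ a) for a ≥ 0. Since B_t ~ N(0, t), P(B_t ≥ 1.27) = 1 − Φ(1.27/√t) = 1 − Φ(1.27/√16.16) = 1 − Φ(0.3159). So
  P(M_{16.16} ≥ 1.27) = 2(1 − Φ(0.3159)) ≈ 0.7521.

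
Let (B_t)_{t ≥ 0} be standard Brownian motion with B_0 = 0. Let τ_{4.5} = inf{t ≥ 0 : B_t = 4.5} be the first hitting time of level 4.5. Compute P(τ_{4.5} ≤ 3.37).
P(τ_{4.5} ≤ 3.37) = 2(1 − Φ(4.5/√3.37)) = 2(1 − Φ(2.4513)) ≈ 0.0142

By the reflection principle for standard BM, P(τ_b ≤ t) = 2 · P(B_t ≥ b). Since B_t ~ N(0, t), P(B_t ≥ 4.5) = 1 − Φ(4.5/√t) = 1 − Φ(4.5/√3.37) = 1 − Φ(2.4513) ≈ 0.00712. Doubling: P(τ_{4.5} ≤ 3.37) ≈ 2 · 0.00712 = 0.01424 ≈ 0.0142.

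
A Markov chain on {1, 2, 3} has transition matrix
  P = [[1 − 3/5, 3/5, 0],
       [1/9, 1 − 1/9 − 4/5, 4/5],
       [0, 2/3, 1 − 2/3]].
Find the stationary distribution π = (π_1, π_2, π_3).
π = (25/322, 135/322, 81/161)

This is a birth-death chain on three states, which satisfies detailed balance: π_1 · P_{12} = π_2 · P_{21} and π_2 · P_{23} = π_3 · P_{32}.
From π_1 · 3/5 = π_2 · 1/9: π_2/π_1 = (3/5)/(1/9) = 27/5.
From π_2 · 4/5 = π_3 · 2/3: π_3/π_2 = (4/5)/(2/3) = 6/5.
Take π_1 proportional to 1; then unnormalized π = (1, 27/5, 162/25). Normalize by dividing by the sum 322/25:
  π = (25/322, 135/322, 81/161).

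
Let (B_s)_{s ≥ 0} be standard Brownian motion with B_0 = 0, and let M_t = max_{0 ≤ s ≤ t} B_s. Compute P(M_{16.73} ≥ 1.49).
P(M_{16.73} ≥ 1.49) = 2·P(B_{16.73} ≥ 1.49) = 2(1 − Φ(1.49/√16.73)) ≈ 0.7156

By the reflection principle for Brownian motion, P(M_t ≥ a) = 2 · P(B_t ≥ a) for a ≥ 0. Since B_t ~ N(0, t), P(B_t ≥ 1.49) = 1 − Φ(1.49/√t) = 1 − Φ(1.49/√16.73) = 1 − Φ(0.3643). So
  P(M_{16.73} ≥ 1.49) = 2(1 − Φ(0.3643)) ≈ 0.7156.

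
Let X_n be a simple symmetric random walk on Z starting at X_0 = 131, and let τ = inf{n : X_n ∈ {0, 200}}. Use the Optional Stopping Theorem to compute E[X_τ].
E[X_τ] = 131

X_n is a martingale and τ is a bounded-mean stopping time (indeed τ is finite a.s. with bounded expectation since the walk is in a bounded region). By the OST, E[X_τ] = E[X_0] = 131. Equivalently: E[X_τ] = 200 · P(hit 200 first) + 0 · P(hit 0 first) = 200 · (131/200) = 131.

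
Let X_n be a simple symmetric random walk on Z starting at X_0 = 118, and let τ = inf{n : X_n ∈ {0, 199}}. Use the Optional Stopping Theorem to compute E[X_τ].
E[X_τ] = 118

X_n is a martingale and τ is a bounded-mean stopping time (indeed τ is finite a.s. with bounded expectation since the walk is in a bounded region). By the OST, E[X_τ] = E[X_0] = 118. Equivalently: E[X_τ] = 199 · P(hit 199 first) + 0 · P(hit 0 first) = 199 · (118/199) = 118.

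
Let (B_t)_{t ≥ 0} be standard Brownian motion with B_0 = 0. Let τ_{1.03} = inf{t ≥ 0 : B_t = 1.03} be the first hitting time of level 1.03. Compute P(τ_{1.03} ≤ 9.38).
P(τ_{1.03} ≤ 9.38) = 2(1 − Φ(1.03/√9.38)) = 2(1 − Φ(0.3363)) ≈ 0.7366

By the reflection principle for standard BM, P(τ_b ≤ t) = 2 · P(B_t ≥ b). Since B_t ~ N(0, t), P(B_t ≥ 1.03) = 1 − Φ(1.03/√t) = 1 − Φ(1.03/√9.38) = 1 − Φ(0.3363) ≈ 0.36832. Doubling: P(τ_{1.03} ≤ 9.38) ≈ 2 · 0.36832 = 0.73664 ≈ 0.7366.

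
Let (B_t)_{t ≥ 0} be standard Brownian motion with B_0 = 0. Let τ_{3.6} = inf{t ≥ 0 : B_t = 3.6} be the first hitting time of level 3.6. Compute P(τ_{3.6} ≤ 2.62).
P(τ_{3.6} ≤ 2.62) = 2(1 − Φ(3.6/√2.62)) = 2(1 − Φ(2.2241)) ≈ 0.0261

By the reflection principle for standard BM, P(τ_b ≤ t) = 2 · P(B_t ≥ b). Since B_t ~ N(0, t), P(B_t ≥ 3.6) = 1 − Φ(3.6/√t) = 1 − Φ(3.6/√2.62) = 1 − Φ(2.2241) ≈ 0.01307. Doubling: P(τ_{3.6} ≤ 2.62) ≈ 2 · 0.01307 = 0.02614 ≈ 0.0261.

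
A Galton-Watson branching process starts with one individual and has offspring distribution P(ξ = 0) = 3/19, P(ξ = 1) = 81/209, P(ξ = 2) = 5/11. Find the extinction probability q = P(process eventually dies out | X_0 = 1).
q = 33/95

The pgf is f(s) = 3/19 + 81/209·s + 5/11·s². The extinction probability q is the smallest fixed point of f in [0, 1]. Setting s = f(s):
  5/11·s² + (81/209 − 1)·s + 3/19 = 0
  5/11·s² − (3/19 + 5/11)·s + 3/19 = 0
which factors as (s − 1)·(5/11·s − 3/19) = 0, giving roots s = 1 and s = (3/19)/(5/11) = 33/95.
Mean offspring μ = 81/209 + 2·5/11 = 271/209 > 1 (supercritical), so q < 1. The extinction probability is the smaller root: q = (3/19)/(5/11) = 33/95.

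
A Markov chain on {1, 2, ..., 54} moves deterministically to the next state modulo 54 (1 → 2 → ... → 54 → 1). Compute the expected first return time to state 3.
E[T_3 | X_0 = 3] = 54

The chain cycles deterministically, so starting at state 3 it returns in exactly 54 steps. Equivalently, the stationary distribution is uniform π_j = 1/54 for every state j, so by Kac's formula E[T_3] = 1/π_3 = 54.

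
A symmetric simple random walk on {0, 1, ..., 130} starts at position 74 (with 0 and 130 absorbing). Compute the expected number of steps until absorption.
E[τ | X_0 = 74] = 4144

Let v_k = E[τ | X_0 = k]. Boundary: v_0 = v_130 = 0. Recurrence: v_k = 1 + (v_{k-1} + v_{k+1})/2 for 1 ≤ k ≤ 129. The particular solution to v_k − (v_{k-1} + v_{k+1})/2 = 1 is v_k = −k^2. Adding homogeneous solution A + B k and matching boundaries gives v_k = k (130 − k). Substituting k = 74: v_74 = 74 · 56 = 4144.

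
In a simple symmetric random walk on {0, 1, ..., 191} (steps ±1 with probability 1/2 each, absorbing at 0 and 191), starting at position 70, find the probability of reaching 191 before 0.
P(hit 191 before 0) = 70/191

Let u_k = P(hit 191 before 0 | start at k). Then u_0 = 0, u_191 = 1, and u_k = u_{k-1}/2 + u_{k+1}/2 for 1 ≤ k ≤ 190. This harmonic recurrence is solved by u_k = k/191, giving u_70 = 70/191.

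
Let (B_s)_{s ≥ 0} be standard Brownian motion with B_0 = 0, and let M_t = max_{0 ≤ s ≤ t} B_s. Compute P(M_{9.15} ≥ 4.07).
P(M_{9.15} ≥ 4.07) = 2·P(B_{9.15} ≥ 4.07) = 2(1 − Φ(4.07/√9.15)) ≈ 0.1785

By the reflection principle for Brownian motion, P(M_t ≥ a) = 2 · P(B_t ≥ a) for a ≥ 0. Since B_t ~ N(0, t), P(B_t ≥ 4.07) = 1 − Φ(4.07/√t) = 1 − Φ(4.07/√9.15) = 1 − Φ(1.3455). So
  P(M_{9.15} ≥ 4.07) = 2(1 − Φ(1.3455)) ≈ 0.1785.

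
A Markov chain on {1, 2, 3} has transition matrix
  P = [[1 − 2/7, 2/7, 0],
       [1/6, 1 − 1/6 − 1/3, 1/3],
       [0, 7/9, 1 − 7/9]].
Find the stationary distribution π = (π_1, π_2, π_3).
π = (49/169, 84/169, 36/169)

This is a birth-death chain on three states, which satisfies detailed balance: π_1 · P_{12} = π_2 · P_{21} and π_2 · P_{23} = π_3 · P_{32}.
From π_1 · 2/7 = π_2 · 1/6: π_2/π_1 = (2/7)/(1/6) = 12/7.
From π_2 · 1/3 = π_3 · 7/9: π_3/π_2 = (1/3)/(7/9) = 3/7.
Take π_1 proportional to 1; then unnormalized π = (1, 12/7, 36/49). Normalize by dividing by the sum 169/49:
  π = (49/169, 84/169, 36/169).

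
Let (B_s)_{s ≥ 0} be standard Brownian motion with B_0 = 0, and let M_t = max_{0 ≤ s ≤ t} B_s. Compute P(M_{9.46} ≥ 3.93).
P(M_{9.46} ≥ 3.93) = 2·P(B_{9.46} ≥ 3.93) = 2(1 − Φ(3.93/√9.46)) ≈ 0.2013

By the reflection principle for Brownian motion, P(M_t ≥ a) = 2 · P(B_t ≥ a) for a ≥ 0. Since B_t ~ N(0, t), P(B_t ≥ 3.93) = 1 − Φ(3.93/√t) = 1 − Φ(3.93/√9.46) = 1 − Φ(1.2778). So
  P(M_{9.46} ≥ 3.93) = 2(1 − Φ(1.2778)) ≈ 0.2013.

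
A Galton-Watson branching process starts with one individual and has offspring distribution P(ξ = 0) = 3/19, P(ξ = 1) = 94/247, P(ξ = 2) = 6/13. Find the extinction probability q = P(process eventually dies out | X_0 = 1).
q = 13/38

The pgf is f(s) = 3/19 + 94/247·s + 6/13·s². The extinction probability q is the smallest fixed point of f in [0, 1]. Setting s = f(s):
  6/13·s² + (94/247 − 1)·s + 3/19 = 0
  6/13·s² − (3/19 + 6/13)·s + 3/19 = 0
which factors as (s − 1)·(6/13·s − 3/19) = 0, giving roots s = 1 and s = (3/19)/(6/13) = 13/38.
Mean offspring μ = 94/247 + 2·6/13 = 322/247 > 1 (supercritical), so q < 1. The extinction probability is the smaller root: q = (3/19)/(6/13) = 13/38.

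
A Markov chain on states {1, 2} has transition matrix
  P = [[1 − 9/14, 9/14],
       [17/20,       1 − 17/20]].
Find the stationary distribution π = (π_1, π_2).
π_1 = 119/209, π_2 = 90/209

Solve πP = π with π_1 + π_2 = 1. From πP = π: π_1 · (1 − 9/14) + π_2 · 17/20 = π_1 ⇒ π_2 · 17/20 = π_1 · 9/14 ⇒ π_2/π_1 = (9/14)/(17/20) = 90/119. Together with π_1 + π_2 = 1:
  π_1 = (17/20)/(9/14 + 17/20) = (17/20)/(209/140) = 119/209,
  π_2 = (9/14)/(9/14 + 17/20) = (9/14)/(209/140) = 90/209.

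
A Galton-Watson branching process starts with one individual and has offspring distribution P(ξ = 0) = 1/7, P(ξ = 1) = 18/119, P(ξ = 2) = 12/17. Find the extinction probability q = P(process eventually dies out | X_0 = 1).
q = 17/84

The pgf is f(s) = 1/7 + 18/119·s + 12/17·s². The extinction probability q is the smallest fixed point of f in [0, 1]. Setting s = f(s):
  12/17·s² + (18/119 − 1)·s + 1/7 = 0
  12/17·s² − (1/7 + 12/17)·s + 1/7 = 0
which factors as (s − 1)·(12/17·s − 1/7) = 0, giving roots s = 1 and s = (1/7)/(12/17) = 17/84.
Mean offspring μ = 18/119 + 2·12/17 = 186/119 > 1 (supercritical), so q < 1. The extinction probability is the smaller root: q = (1/7)/(12/17) = 17/84.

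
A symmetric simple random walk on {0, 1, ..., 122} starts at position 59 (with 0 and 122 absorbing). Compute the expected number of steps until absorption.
E[τ | X_0 = 59] = 3717

Let v_k = E[τ | X_0 = k]. Boundary: v_0 = v_122 = 0. Recurrence: v_k = 1 + (v_{k-1} + v_{k+1})/2 for 1 ≤ k ≤ 121. The particular solution to v_k − (v_{k-1} + v_{k+1})/2 = 1 is v_k = −k^2. Adding homogeneous solution A + B k and matching boundaries gives v_k = k (122 − k). Substituting k = 59: v_59 = 59 · 63 = 3717.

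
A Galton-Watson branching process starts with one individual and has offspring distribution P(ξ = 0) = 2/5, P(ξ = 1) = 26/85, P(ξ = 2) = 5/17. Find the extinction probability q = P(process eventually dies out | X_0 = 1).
q = 1

Mean offspring μ = 0·2/5 + 1·26/85 + 2·5/17 = 76/85 ≤ 1. For μ ≤ 1 with offspring not concentrated at 1, the Galton-Watson process goes extinct almost surely, so q = 1.
(Algebraic check: The pgf is f(s) = 2/5 + 26/85·s + 5/17·s². The extinction probability q is the smallest fixed point of f in [0, 1]. Setting s = f(s):
  5/17·s² + (26/85 − 1)·s + 2/5 = 0
  5/17·s² − (2/5 + 5/17)·s + 2/5 = 0
which factors as (s − 1)·(5/17·s − 2/5) = 0, giving roots s = 1 and s = (2/5)/(5/17) = 34/25. Since 34/25 ≥ 1, the smallest root in [0, 1] is s = 1.)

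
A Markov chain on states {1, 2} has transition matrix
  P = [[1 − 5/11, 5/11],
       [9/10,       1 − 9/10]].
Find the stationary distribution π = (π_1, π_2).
π_1 = 99/149, π_2 = 50/149

Solve πP = π with π_1 + π_2 = 1. From πP = π: π_1 · (1 − 5/11) + π_2 · 9/10 = π_1 ⇒ π_2 · 9/10 = π_1 · 5/11 ⇒ π_2/π_1 = (5/11)/(9/10) = 50/99. Together with π_1 + π_2 = 1:
  π_1 = (9/10)/(5/11 + 9/10) = (9/10)/(149/110) = 99/149,
  π_2 = (5/11)/(5/11 + 9/10) = (5/11)/(149/110) = 50/149.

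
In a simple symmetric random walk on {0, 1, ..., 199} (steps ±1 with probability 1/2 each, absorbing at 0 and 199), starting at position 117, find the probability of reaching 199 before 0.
P(hit 199 before 0) = 117/199

Let u_k = P(hit 199 before 0 | start at k). Then u_0 = 0, u_199 = 1, and u_k = u_{k-1}/2 + u_{k+1}/2 for 1 ≤ k ≤ 198. This harmonic recurrence is solved by u_k = k/199, giving u_117 = 117/199.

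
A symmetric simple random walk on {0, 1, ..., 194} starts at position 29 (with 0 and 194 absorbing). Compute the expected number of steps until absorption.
E[τ | X_0 = 29] = 4785

Let v_k = E[τ | X_0 = k]. Boundary: v_0 = v_194 = 0. Recurrence: v_k = 1 + (v_{k-1} + v_{k+1})/2 for 1 ≤ k ≤ 193. The particular solution to v_k − (v_{k-1} + v_{k+1})/2 = 1 is v_k = −k^2. Adding homogeneous solution A + B k and matching boundaries gives v_k = k (194 − k). Substituting k = 29: v_29 = 29 · 165 = 4785.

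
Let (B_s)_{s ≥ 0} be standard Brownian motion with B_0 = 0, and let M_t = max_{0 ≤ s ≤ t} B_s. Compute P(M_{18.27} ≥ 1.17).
P(M_{18.27} ≥ 1.17) = 2·P(B_{18.27} ≥ 1.17) = 2(1 − Φ(1.17/√18.27)) ≈ 0.7843

By the reflection principle for Brownian motion, P(M_t ≥ a) = 2 · P(B_t ≥ a) for a ≥ 0. Since B_t ~ N(0, t), P(B_t ≥ 1.17) = 1 − Φ(1.17/√t) = 1 − Φ(1.17/√18.27) = 1 − Φ(0.2737). So
  P(M_{18.27} ≥ 1.17) = 2(1 − Φ(0.2737)) ≈ 0.7843.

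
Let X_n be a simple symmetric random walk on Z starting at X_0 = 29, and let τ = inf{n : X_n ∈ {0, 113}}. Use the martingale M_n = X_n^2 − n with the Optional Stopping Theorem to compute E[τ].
E[τ] = 2436

M_n = X_n^2 − n is a martingale (since E[X_{n+1}^2 | F_n] = X_n^2 + 1). By OST (τ has finite mean in a bounded region), E[M_τ] = E[M_0] = X_0^2 − 0 = 29^2 = 841. Also E[M_τ] = E[X_τ^2] − E[τ]. The walk exits at 0 or 113, with P(hit 113 first) = 29/113, so E[X_τ^2] = 113^2 · 29/113 + 0 = 3277. Thus E[τ] = E[X_τ^2] − E[M_τ] = 3277 − 841 = 2436 = 29(113 − 29) = 2436.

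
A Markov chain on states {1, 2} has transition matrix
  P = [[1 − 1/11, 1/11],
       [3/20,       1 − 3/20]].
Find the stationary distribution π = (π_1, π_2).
π_1 = 33/53, π_2 = 20/53

Solve πP = π with π_1 + π_2 = 1. From πP = π: π_1 · (1 − 1/11) + π_2 · 3/20 = π_1 ⇒ π_2 · 3/20 = π_1 · 1/11 ⇒ π_2/π_1 = (1/11)/(3/20) = 20/33. Together with π_1 + π_2 = 1:
  π_1 = (3/20)/(1/11 + 3/20) = (3/20)/(53/220) = 33/53,
  π_2 = (1/11)/(1/11 + 3/20) = (1/11)/(53/220) = 20/53.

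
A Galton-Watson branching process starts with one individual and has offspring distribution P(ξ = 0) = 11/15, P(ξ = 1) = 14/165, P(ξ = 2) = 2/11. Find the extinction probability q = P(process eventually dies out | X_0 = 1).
q = 1

Mean offspring μ = 0·11/15 + 1·14/165 + 2·2/11 = 74/165 ≤ 1. For μ ≤ 1 with offspring not concentrated at 1, the Galton-Watson process goes extinct almost surely, so q = 1.
(Algebraic check: The pgf is f(s) = 11/15 + 14/165·s + 2/11·s². The extinction probability q is the smallest fixed point of f in [0, 1]. Setting s = f(s):
  2/11·s² + (14/165 − 1)·s + 11/15 = 0
  2/11·s² − (11/15 + 2/11)·s + 11/15 = 0
which factors as (s − 1)·(2/11·s − 11/15) = 0, giving roots s = 1 and s = (11/15)/(2/11) = 121/30. Since 121/30 ≥ 1, the smallest root in [0, 1] is s = 1.)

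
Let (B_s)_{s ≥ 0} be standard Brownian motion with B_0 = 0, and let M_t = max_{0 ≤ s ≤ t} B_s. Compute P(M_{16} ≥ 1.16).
P(M_{16} ≥ 1.16) = 2·P(B_{16} ≥ 1.16) = 2(1 − Φ(1.16/√16)) ≈ 0.7718

By the reflection principle for Brownian motion, P(M_t ≥ a) = 2 · P(B_t ≥ a) for a ≥ 0. Since B_t ~ N(0, t), P(B_t ≥ 1.16) = 1 − Φ(1.16/√t) = 1 − Φ(1.16/√16) = 1 − Φ(0.2900). So
  P(M_{16} ≥ 1.16) = 2(1 − Φ(0.2900)) ≈ 0.7718.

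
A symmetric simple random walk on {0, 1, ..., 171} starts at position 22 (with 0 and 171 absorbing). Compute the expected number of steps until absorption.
E[τ | X_0 = 22] = 3278

Let v_k = E[τ | X_0 = k]. Boundary: v_0 = v_171 = 0. Recurrence: v_k = 1 + (v_{k-1} + v_{k+1})/2 for 1 ≤ k ≤ 170. The particular solution to v_k − (v_{k-1} + v_{k+1})/2 = 1 is v_k = −k^2. Adding homogeneous solution A + B k and matching boundaries gives v_k = k (171 − k). Substituting k = 22: v_22 = 22 · 149 = 3278.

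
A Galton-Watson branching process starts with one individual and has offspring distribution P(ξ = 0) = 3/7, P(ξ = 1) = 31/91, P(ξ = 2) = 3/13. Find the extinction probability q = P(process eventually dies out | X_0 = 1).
q = 1

Mean offspring μ = 0·3/7 + 1·31/91 + 2·3/13 = 73/91 ≤ 1. For μ ≤ 1 with offspring not concentrated at 1, the Galton-Watson process goes extinct almost surely, so q = 1.
(Algebraic check: The pgf is f(s) = 3/7 + 31/91·s + 3/13·s². The extinction probability q is the smallest fixed point of f in [0, 1]. Setting s = f(s):
  3/13·s² + (31/91 − 1)·s + 3/7 = 0
  3/13·s² − (3/7 + 3/13)·s + 3/7 = 0
which factors as (s − 1)·(3/13·s − 3/7) = 0, giving roots s = 1 and s = (3/7)/(3/13) = 13/7. Since 13/7 ≥ 1, the smallest root in [0, 1] is s = 1.)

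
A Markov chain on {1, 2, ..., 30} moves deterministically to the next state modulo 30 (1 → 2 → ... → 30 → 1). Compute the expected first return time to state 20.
E[T_20 | X_0 = 20] = 30

The chain cycles deterministically, so starting at state 20 it returns in exactly 30 steps. Equivalently, the stationary distribution is uniform π_j = 1/30 for every state j, so by Kac's formula E[T_20] = 1/π_20 = 30.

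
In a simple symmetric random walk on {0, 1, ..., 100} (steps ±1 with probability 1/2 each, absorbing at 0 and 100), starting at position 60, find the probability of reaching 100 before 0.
P(hit 100 before 0) = 60/100 = 3/5

Let u_k = P(hit 100 before 0 | start at k). Then u_0 = 0, u_100 = 1, and u_k = u_{k-1}/2 + u_{k+1}/2 for 1 ≤ k ≤ 99. This harmonic recurrence is solved by u_k = k/100, giving u_60 = 60/100 = 3/5.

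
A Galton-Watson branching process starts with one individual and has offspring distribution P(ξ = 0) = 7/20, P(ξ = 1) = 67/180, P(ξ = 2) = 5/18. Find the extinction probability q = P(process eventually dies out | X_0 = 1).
q = 1

Mean offspring μ = 0·7/20 + 1·67/180 + 2·5/18 = 167/180 ≤ 1. For μ ≤ 1 with offspring not concentrated at 1, the Galton-Watson process goes extinct almost surely, so q = 1.
(Algebraic check: The pgf is f(s) = 7/20 + 67/180·s + 5/18·s². The extinction probability q is the smallest fixed point of f in [0, 1]. Setting s = f(s):
  5/18·s² + (67/180 − 1)·s + 7/20 = 0
  5/18·s² − (7/20 + 5/18)·s + 7/20 = 0
which factors as (s − 1)·(5/18·s − 7/20) = 0, giving roots s = 1 and s = (7/20)/(5/18) = 63/50. Since 63/50 ≥ 1, the smallest root in [0, 1] is s = 1.)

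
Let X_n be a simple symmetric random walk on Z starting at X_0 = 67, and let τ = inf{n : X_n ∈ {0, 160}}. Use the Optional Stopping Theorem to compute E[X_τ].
E[X_τ] = 67

X_n is a martingale and τ is a bounded-mean stopping time (indeed τ is finite a.s. with bounded expectation since the walk is in a bounded region). By the OST, E[X_τ] = E[X_0] = 67. Equivalently: E[X_τ] = 160 · P(hit 160 first) + 0 · P(hit 0 first) = 160 · (67/160) = 67.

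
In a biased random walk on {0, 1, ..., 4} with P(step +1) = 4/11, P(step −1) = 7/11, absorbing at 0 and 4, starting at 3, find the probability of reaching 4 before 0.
P(hit 4 before 0) = (1 − (7/4)^3) / (1 − (7/4)^4) = 372/715

Let u_k denote P(reach 4 before 0 | start at k). Boundary: u_0 = 0, u_4 = 1. Recurrence: u_k = 4/11·u_{k+1} + 7/11·u_{k-1} for 1 ≤ k ≤ 3. Try u_k = A + B·r^k with r = q/p = (7/11)/(4/11) = 7/4. Substitution satisfies the recurrence; boundary conditions give:
  u_k = (1 − r^k) / (1 − r^N) = (1 − (7/4)^3) / (1 − (7/4)^4) = 372/715.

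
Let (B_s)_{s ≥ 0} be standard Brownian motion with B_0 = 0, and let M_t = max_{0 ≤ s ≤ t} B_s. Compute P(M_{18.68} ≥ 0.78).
P(M_{18.68} ≥ 0.78) = 2·P(B_{18.68} ≥ 0.78) = 2(1 − Φ(0.78/√18.68)) ≈ 0.8568

By the reflection principle for Brownian motion, P(M_t ≥ a) = 2 · P(B_t ≥ a) for a ≥ 0. Since B_t ~ N(0, t), P(B_t ≥ 0.78) = 1 − Φ(0.78/√t) = 1 − Φ(0.78/√18.68) = 1 − Φ(0.1805). So
  P(M_{18.68} ≥ 0.78) = 2(1 − Φ(0.1805)) ≈ 0.8568.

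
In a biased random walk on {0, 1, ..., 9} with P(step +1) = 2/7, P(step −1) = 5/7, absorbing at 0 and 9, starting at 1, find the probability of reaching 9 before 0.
P(hit 9 before 0) = (1 − (5/2)^1) / (1 − (5/2)^9) = 256/650871

Let u_k denote P(reach 9 before 0 | start at k). Boundary: u_0 = 0, u_9 = 1. Recurrence: u_k = 2/7·u_{k+1} + 5/7·u_{k-1} for 1 ≤ k ≤ 8. Try u_k = A + B·r^k with r = q/p = (5/7)/(2/7) = 5/2. Substitution satisfies the recurrence; boundary conditions give:
  u_k = (1 − r^k) / (1 − r^N) = (1 − (5/2)^1) / (1 − (5/2)^9) = 256/650871.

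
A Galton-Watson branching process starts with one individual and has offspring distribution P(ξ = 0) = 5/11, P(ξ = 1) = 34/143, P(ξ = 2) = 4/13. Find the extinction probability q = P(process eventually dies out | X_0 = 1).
q = 1

Mean offspring μ = 0·5/11 + 1·34/143 + 2·4/13 = 122/143 ≤ 1. For μ ≤ 1 with offspring not concentrated at 1, the Galton-Watson process goes extinct almost surely, so q = 1.
(Algebraic check: The pgf is f(s) = 5/11 + 34/143·s + 4/13·s². The extinction probability q is the smallest fixed point of f in [0, 1]. Setting s = f(s):
  4/13·s² + (34/143 − 1)·s + 5/11 = 0
  4/13·s² − (5/11 + 4/13)·s + 5/11 = 0
which factors as (s − 1)·(4/13·s − 5/11) = 0, giving roots s = 1 and s = (5/11)/(4/13) = 65/44. Since 65/44 ≥ 1, the smallest root in [0, 1] is s = 1.)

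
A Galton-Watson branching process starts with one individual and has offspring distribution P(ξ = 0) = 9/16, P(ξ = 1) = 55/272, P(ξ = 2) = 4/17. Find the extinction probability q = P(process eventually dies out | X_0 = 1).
q = 1

Mean offspring μ = 0·9/16 + 1·55/272 + 2·4/17 = 183/272 ≤ 1. For μ ≤ 1 with offspring not concentrated at 1, the Galton-Watson process goes extinct almost surely, so q = 1.
(Algebraic check: The pgf is f(s) = 9/16 + 55/272·s + 4/17·s². The extinction probability q is the smallest fixed point of f in [0, 1]. Setting s = f(s):
  4/17·s² + (55/272 − 1)·s + 9/16 = 0
  4/17·s² − (9/16 + 4/17)·s + 9/16 = 0
which factors as (s − 1)·(4/17·s − 9/16) = 0, giving roots s = 1 and s = (9/16)/(4/17) = 153/64. Since 153/64 ≥ 1, the smallest root in [0, 1] is s = 1.)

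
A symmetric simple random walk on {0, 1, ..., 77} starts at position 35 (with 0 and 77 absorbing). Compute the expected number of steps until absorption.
E[τ | X_0 = 35] = 1470

Let v_k = E[τ | X_0 = k]. Boundary: v_0 = v_77 = 0. Recurrence: v_k = 1 + (v_{k-1} + v_{k+1})/2 for 1 ≤ k ≤ 76. The particular solution to v_k − (v_{k-1} + v_{k+1})/2 = 1 is v_k = −k^2. Adding homogeneous solution A + B k and matching boundaries gives v_k = k (77 − k). Substituting k = 35: v_35 = 35 · 42 = 1470.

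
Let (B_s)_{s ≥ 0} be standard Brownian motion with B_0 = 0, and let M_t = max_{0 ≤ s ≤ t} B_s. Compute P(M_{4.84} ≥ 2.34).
P(M_{4.84} ≥ 2.34) = 2·P(B_{4.84} ≥ 2.34) = 2(1 − Φ(2.34/√4.84)) ≈ 0.2875

By the reflection principle for Brownian motion, P(M_t ≥ a) = 2 · P(B_t ≥ a) for a ≥ 0. Since B_t ~ N(0, t), P(B_t ≥ 2.34) = 1 − Φ(2.34/√t) = 1 − Φ(2.34/√4.84) = 1 − Φ(1.0636). So
  P(M_{4.84} ≥ 2.34) = 2(1 − Φ(1.0636)) ≈ 0.2875.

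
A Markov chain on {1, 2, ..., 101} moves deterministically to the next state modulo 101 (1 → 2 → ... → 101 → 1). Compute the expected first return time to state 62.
E[T_62 | X_0 = 62] = 101

The chain cycles deterministically, so starting at state 62 it returns in exactly 101 steps. Equivalently, the stationary distribution is uniform π_j = 1/101 for every state j, so by Kac's formula E[T_62] = 1/π_62 = 101.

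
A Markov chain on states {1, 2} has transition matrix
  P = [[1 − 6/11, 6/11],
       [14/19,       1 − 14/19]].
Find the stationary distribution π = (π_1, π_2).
π_1 = 77/134, π_2 = 57/134

Solve πP = π with π_1 + π_2 = 1. From πP = π: π_1 · (1 − 6/11) + π_2 · 14/19 = π_1 ⇒ π_2 · 14/19 = π_1 · 6/11 ⇒ π_2/π_1 = (6/11)/(14/19) = 57/77. Together with π_1 + π_2 = 1:
  π_1 = (14/19)/(6/11 + 14/19) = (14/19)/(268/209) = 77/134,
  π_2 = (6/11)/(6/11 + 14/19) = (6/11)/(268/209) = 57/134.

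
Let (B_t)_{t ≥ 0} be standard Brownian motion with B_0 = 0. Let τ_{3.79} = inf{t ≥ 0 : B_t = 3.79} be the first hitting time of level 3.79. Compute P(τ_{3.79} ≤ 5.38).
P(τ_{3.79} ≤ 5.38) = 2(1 − Φ(3.79/√5.38)) = 2(1 − Φ(1.6340)) ≈ 0.1023

By the reflection principle for standard BM, P(τ_b ≤ t) = 2 · P(B_t ≥ b). Since B_t ~ N(0, t), P(B_t ≥ 3.79) = 1 − Φ(3.79/√t) = 1 − Φ(3.79/√5.38) = 1 − Φ(1.6340) ≈ 0.05113. Doubling: P(τ_{3.79} ≤ 5.38) ≈ 2 · 0.05113 = 0.10226 ≈ 0.1023.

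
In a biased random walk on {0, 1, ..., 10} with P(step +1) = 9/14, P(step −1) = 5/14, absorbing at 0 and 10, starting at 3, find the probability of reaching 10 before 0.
P(hit 10 before 0) = (1 − (5/9)^3) / (1 − (5/9)^10) = 722228319/869254694

Let u_k denote P(reach 10 before 0 | start at k). Boundary: u_0 = 0, u_10 = 1. Recurrence: u_k = 9/14·u_{k+1} + 5/14·u_{k-1} for 1 ≤ k ≤ 9. Try u_k = A + B·r^k with r = q/p = (5/14)/(9/14) = 5/9. Substitution satisfies the recurrence; boundary conditions give:
  u_k = (1 − r^k) / (1 − r^N) = (1 − (5/9)^3) / (1 − (5/9)^10) = 722228319/869254694.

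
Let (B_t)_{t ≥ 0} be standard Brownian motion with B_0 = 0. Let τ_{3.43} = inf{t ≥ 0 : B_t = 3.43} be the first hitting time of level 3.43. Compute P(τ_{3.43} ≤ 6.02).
P(τ_{3.43} ≤ 6.02) = 2(1 − Φ(3.43/√6.02)) = 2(1 − Φ(1.3980)) ≈ 0.1621

By the reflection principle for standard BM, P(τ_b ≤ t) = 2 · P(B_t ≥ b). Since B_t ~ N(0, t), P(B_t ≥ 3.43) = 1 − Φ(3.43/√t) = 1 − Φ(3.43/√6.02) = 1 − Φ(1.3980) ≈ 0.08106. Doubling: P(τ_{3.43} ≤ 6.02) ≈ 2 · 0.08106 = 0.16212 ≈ 0.1621.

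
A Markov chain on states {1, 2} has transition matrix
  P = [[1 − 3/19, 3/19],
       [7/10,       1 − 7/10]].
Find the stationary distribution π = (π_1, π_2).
π_1 = 133/163, π_2 = 30/163

Solve πP = π with π_1 + π_2 = 1. From πP = π: π_1 · (1 − 3/19) + π_2 · 7/10 = π_1 ⇒ π_2 · 7/10 = π_1 · 3/19 ⇒ π_2/π_1 = (3/19)/(7/10) = 30/133. Together with π_1 + π_2 = 1:
  π_1 = (7/10)/(3/19 + 7/10) = (7/10)/(163/190) = 133/163,
  π_2 = (3/19)/(3/19 + 7/10) = (3/19)/(163/190) = 30/163.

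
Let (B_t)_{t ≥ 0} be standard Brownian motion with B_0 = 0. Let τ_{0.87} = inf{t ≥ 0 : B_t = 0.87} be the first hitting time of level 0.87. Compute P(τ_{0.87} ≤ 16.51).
P(τ_{0.87} ≤ 16.51) = 2(1 − Φ(0.87/√16.51)) = 2(1 − Φ(0.2141)) ≈ 0.8305

By the reflection principle for standard BM, P(τ_b ≤ t) = 2 · P(B_t ≥ b). Since B_t ~ N(0, t), P(B_t ≥ 0.87) = 1 − Φ(0.87/√t) = 1 − Φ(0.87/√16.51) = 1 − Φ(0.2141) ≈ 0.41523. Doubling: P(τ_{0.87} ≤ 16.51) ≈ 2 · 0.41523 = 0.83046 ≈ 0.8305.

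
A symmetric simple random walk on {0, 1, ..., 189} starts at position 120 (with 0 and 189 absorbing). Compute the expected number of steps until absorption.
E[τ | X_0 = 120] = 8280

Let v_k = E[τ | X_0 = k]. Boundary: v_0 = v_189 = 0. Recurrence: v_k = 1 + (v_{k-1} + v_{k+1})/2 for 1 ≤ k ≤ 188. The particular solution to v_k − (v_{k-1} + v_{k+1})/2 = 1 is v_k = −k^2. Adding homogeneous solution A + B k and matching boundaries gives v_k = k (189 − k). Substituting k = 120: v_120 = 120 · 69 = 8280.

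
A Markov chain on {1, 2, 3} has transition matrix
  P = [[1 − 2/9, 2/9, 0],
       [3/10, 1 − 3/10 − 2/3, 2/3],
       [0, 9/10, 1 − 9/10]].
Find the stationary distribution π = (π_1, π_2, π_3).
π = (729/1669, 540/1669, 400/1669)

This is a birth-death chain on three states, which satisfies detailed balance: π_1 · P_{12} = π_2 · P_{21} and π_2 · P_{23} = π_3 · P_{32}.
From π_1 · 2/9 = π_2 · 3/10: π_2/π_1 = (2/9)/(3/10) = 20/27.
From π_2 · 2/3 = π_3 · 9/10: π_3/π_2 = (2/3)/(9/10) = 20/27.
Take π_1 proportional to 1; then unnormalized π = (1, 20/27, 400/729). Normalize by dividing by the sum 1669/729:
  π = (729/1669, 540/1669, 400/1669).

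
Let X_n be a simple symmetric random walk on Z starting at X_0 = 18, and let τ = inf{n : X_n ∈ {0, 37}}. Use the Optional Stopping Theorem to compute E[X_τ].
E[X_τ] = 18

X_n is a martingale and τ is a bounded-mean stopping time (indeed τ is finite a.s. with bounded expectation since the walk is in a bounded region). By the OST, E[X_τ] = E[X_0] = 18. Equivalently: E[X_τ] = 37 · P(hit 37 first) + 0 · P(hit 0 first) = 37 · (18/37) = 18.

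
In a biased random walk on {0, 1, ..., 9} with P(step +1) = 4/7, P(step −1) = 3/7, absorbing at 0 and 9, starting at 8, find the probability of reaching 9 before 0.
P(hit 9 before 0) = (1 − (3/4)^8) / (1 − (3/4)^9) = 235900/242461

Let u_k denote P(reach 9 before 0 | start at k). Boundary: u_0 = 0, u_9 = 1. Recurrence: u_k = 4/7·u_{k+1} + 3/7·u_{k-1} for 1 ≤ k ≤ 8. Try u_k = A + B·r^k with r = q/p = (3/7)/(4/7) = 3/4. Substitution satisfies the recurrence; boundary conditions give:
  u_k = (1 − r^k) / (1 − r^N) = (1 − (3/4)^8) / (1 − (3/4)^9) = 235900/242461.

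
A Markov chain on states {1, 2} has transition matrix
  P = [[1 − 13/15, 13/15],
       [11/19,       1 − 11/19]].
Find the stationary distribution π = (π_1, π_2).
π_1 = 165/412, π_2 = 247/412

Solve πP = π with π_1 + π_2 = 1. From πP = π: π_1 · (1 − 13/15) + π_2 · 11/19 = π_1 ⇒ π_2 · 11/19 = π_1 · 13/15 ⇒ π_2/π_1 = (13/15)/(11/19) = 247/165. Together with π_1 + π_2 = 1:
  π_1 = (11/19)/(13/15 + 11/19) = (11/19)/(412/285) = 165/412,
  π_2 = (13/15)/(13/15 + 11/19) = (13/15)/(412/285) = 247/412.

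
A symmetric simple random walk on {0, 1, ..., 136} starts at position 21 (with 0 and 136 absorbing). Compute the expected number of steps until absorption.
E[τ | X_0 = 21] = 2415

Let v_k = E[τ | X_0 = k]. Boundary: v_0 = v_136 = 0. Recurrence: v_k = 1 + (v_{k-1} + v_{k+1})/2 for 1 ≤ k ≤ 135. The particular solution to v_k − (v_{k-1} + v_{k+1})/2 = 1 is v_k = −k^2. Adding homogeneous solution A + B k and matching boundaries gives v_k = k (136 − k). Substituting k = 21: v_21 = 21 · 115 = 2415.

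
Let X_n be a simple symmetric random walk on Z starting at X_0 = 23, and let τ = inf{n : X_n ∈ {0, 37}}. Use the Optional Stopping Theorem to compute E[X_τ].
E[X_τ] = 23

X_n is a martingale and τ is a bounded-mean stopping time (indeed τ is finite a.s. with bounded expectation since the walk is in a bounded region). By the OST, E[X_τ] = E[X_0] = 23. Equivalently: E[X_τ] = 37 · P(hit 37 first) + 0 · P(hit 0 first) = 37 · (23/37) = 23.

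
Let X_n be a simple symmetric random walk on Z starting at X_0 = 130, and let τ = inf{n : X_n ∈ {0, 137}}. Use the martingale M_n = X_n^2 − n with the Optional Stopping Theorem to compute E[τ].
E[τ] = 910

M_n = X_n^2 − n is a martingale (since E[X_{n+1}^2 | F_n] = X_n^2 + 1). By OST (τ has finite mean in a bounded region), E[M_τ] = E[M_0] = X_0^2 − 0 = 130^2 = 16900. Also E[M_τ] = E[X_τ^2] − E[τ]. The walk exits at 0 or 137, with P(hit 137 first) = 130/137, so E[X_τ^2] = 137^2 · 130/137 + 0 = 17810. Thus E[τ] = E[X_τ^2] − E[M_τ] = 17810 − 16900 = 910 = 130(137 − 130) = 910.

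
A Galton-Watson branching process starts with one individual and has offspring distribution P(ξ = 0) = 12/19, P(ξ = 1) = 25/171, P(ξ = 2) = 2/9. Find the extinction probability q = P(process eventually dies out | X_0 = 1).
q = 1

Mean offspring μ = 0·12/19 + 1·25/171 + 2·2/9 = 101/171 ≤ 1. For μ ≤ 1 with offspring not concentrated at 1, the Galton-Watson process goes extinct almost surely, so q = 1.
(Algebraic check: The pgf is f(s) = 12/19 + 25/171·s + 2/9·s². The extinction probability q is the smallest fixed point of f in [0, 1]. Setting s = f(s):
  2/9·s² + (25/171 − 1)·s + 12/19 = 0
  2/9·s² − (12/19 + 2/9)·s + 12/19 = 0
which factors as (s − 1)·(2/9·s − 12/19) = 0, giving roots s = 1 and s = (12/19)/(2/9) = 54/19. Since 54/19 ≥ 1, the smallest root in [0, 1] is s = 1.)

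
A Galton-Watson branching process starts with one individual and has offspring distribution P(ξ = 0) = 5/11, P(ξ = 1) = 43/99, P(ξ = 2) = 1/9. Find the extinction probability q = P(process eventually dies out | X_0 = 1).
q = 1

Mean offspring μ = 0·5/11 + 1·43/99 + 2·1/9 = 65/99 ≤ 1. For μ ≤ 1 with offspring not concentrated at 1, the Galton-Watson process goes extinct almost surely, so q = 1.
(Algebraic check: The pgf is f(s) = 5/11 + 43/99·s + 1/9·s². The extinction probability q is the smallest fixed point of f in [0, 1]. Setting s = f(s):
  1/9·s² + (43/99 − 1)·s + 5/11 = 0
  1/9·s² − (5/11 + 1/9)·s + 5/11 = 0
which factors as (s − 1)·(1/9·s − 5/11) = 0, giving roots s = 1 and s = (5/11)/(1/9) = 45/11. Since 45/11 ≥ 1, the smallest root in [0, 1] is s = 1.)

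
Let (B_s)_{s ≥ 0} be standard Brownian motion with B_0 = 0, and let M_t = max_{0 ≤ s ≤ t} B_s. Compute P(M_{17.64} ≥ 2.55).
P(M_{17.64} ≥ 2.55) = 2·P(B_{17.64} ≥ 2.55) = 2(1 − Φ(2.55/√17.64)) ≈ 0.5438

By the reflection principle for Brownian motion, P(M_t ≥ a) = 2 · P(B_t ≥ a) for a ≥ 0. Since B_t ~ N(0, t), P(B_t ≥ 2.55) = 1 − Φ(2.55/√t) = 1 − Φ(2.55/√17.64) = 1 − Φ(0.6071). So
  P(M_{17.64} ≥ 2.55) = 2(1 − Φ(0.6071)) ≈ 0.5438.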